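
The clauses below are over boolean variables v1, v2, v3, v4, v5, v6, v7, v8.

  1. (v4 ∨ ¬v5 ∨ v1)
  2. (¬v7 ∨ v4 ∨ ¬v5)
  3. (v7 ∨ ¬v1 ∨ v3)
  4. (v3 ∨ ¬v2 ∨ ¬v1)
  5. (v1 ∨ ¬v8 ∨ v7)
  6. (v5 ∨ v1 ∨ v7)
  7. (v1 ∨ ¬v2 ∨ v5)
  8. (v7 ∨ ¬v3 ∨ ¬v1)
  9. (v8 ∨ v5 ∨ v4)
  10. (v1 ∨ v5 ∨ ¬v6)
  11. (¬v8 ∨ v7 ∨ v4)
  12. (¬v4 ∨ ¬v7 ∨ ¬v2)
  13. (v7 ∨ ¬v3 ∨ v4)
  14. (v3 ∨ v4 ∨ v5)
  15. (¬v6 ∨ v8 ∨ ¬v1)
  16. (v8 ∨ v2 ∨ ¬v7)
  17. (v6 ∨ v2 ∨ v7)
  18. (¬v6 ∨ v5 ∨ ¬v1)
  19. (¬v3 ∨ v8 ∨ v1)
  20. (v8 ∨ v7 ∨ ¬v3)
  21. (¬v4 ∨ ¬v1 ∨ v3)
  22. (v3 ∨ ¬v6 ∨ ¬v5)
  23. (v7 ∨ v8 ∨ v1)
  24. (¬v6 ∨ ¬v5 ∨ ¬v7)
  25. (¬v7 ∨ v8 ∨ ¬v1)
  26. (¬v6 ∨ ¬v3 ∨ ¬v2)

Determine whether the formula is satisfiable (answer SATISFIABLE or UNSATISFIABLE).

SATISFIABLE

Try v1 = False.
For the remaining variables, v2 = False, v3 = True, v4 = False, v5 = False, v6 = False, v7 = True, v8 = True works.
Every clause has at least one true literal under this assignment.
So v1=F  v2=F  v3=T  v4=F  v5=F  v6=F  v7=T  v8=T is a satisfying assignment.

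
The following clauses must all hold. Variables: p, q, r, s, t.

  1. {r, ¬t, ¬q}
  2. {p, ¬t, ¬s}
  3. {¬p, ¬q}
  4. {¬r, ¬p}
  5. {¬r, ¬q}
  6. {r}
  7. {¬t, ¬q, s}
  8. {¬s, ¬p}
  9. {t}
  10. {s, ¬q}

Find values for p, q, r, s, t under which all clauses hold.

p=F  q=F  r=T  s=F  t=T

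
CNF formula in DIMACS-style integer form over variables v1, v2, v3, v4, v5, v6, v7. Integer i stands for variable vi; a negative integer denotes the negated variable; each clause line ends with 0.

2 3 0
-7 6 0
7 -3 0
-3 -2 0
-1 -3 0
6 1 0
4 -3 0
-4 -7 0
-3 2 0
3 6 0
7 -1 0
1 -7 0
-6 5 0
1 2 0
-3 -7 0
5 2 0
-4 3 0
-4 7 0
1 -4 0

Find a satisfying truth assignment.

v1=False, v2=True, v3=False, v4=False, v5=True, v6=True, v7=False

Check each clause:
  1. (v2 ∨ v3) — v2 is true.
  2. (¬v7 ∨ v6) — ¬v7 is true.
  3. (¬v3 ∨ v7) — ¬v3 is true.
  4. (¬v3 ∨ ¬v2) — ¬v3 is true.
  5. (¬v1 ∨ ¬v3) — ¬v3 is true.
  6. (v1 ∨ v6) — v6 is true.
  7. (¬v3 ∨ v4) — ¬v3 is true.
  8. (¬v4 ∨ ¬v7) — ¬v7 is true.
  9. (¬v3 ∨ v2) — v2 is true.
  10. (v6 ∨ v3) — v6 is true.
  11. (¬v1 ∨ v7) — ¬v1 is true.
  12. (v1 ∨ ¬v7) — ¬v7 is true.
  13. (¬v6 ∨ v5) — v5 is true.
  14. (v2 ∨ v1) — v2 is true.
  15. (¬v7 ∨ ¬v3) — ¬v7 is true.
  16. (v2 ∨ v5) — v2 is true.
  17. (v3 ∨ ¬v4) — ¬v4 is true.
  18. (¬v4 ∨ v7) — ¬v4 is true.
  19. (v1 ∨ ¬v4) — ¬v4 is true.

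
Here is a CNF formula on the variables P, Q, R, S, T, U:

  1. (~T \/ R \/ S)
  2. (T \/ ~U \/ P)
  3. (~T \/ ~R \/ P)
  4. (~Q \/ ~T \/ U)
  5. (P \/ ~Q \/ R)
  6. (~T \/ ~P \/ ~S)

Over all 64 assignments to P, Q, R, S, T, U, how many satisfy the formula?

27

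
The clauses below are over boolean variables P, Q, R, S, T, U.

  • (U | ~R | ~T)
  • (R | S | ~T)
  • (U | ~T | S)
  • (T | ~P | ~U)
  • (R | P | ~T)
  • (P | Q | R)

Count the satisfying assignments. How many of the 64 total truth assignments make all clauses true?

Split on T, then R.
  T=T, R=T: forces U=T; P, Q, S free → 2^3 = 8.
  T=T, R=F: remaining (P,Q,S,U) ∈ {(T,F,T,F); (T,F,T,T); (T,T,T,F); (T,T,T,T)} — 4.
  T=F, R=T: Q, S free; 3 ways for (P,U) × 2^2 = 12.
  T=F, R=F: S free; 4 ways for (P,Q,U) × 2^1 = 8.
Total: 8 + 4 + 12 + 8 = 32.

32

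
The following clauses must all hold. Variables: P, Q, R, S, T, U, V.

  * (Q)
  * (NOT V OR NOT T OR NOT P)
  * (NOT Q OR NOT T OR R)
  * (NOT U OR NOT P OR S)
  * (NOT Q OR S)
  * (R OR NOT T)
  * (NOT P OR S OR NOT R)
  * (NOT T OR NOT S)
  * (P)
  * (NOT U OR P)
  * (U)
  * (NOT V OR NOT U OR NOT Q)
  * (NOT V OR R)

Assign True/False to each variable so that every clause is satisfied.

P=1, Q=1, R=0, S=1, T=0, U=1, V=0

(Q) is a unit clause, so Q = True.
Unit propagation: (S) forces S = True.
The clause (NOT T) is unit: T must be False.
(P) is a unit clause, so P = True.
Unit propagation: (U) forces U = True.
(NOT V) is a unit clause, so V = False.
R is now unconstrained; take R = False.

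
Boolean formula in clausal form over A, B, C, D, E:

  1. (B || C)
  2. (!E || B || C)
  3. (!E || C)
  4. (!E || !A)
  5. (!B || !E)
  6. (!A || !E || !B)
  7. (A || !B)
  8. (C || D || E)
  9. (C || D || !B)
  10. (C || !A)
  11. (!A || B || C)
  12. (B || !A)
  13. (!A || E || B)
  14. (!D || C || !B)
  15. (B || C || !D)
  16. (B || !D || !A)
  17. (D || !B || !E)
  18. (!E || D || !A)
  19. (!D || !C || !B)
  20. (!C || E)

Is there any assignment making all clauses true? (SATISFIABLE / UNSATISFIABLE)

Branch on A: take A = False.
  then B is forced to False.
  then C is forced to True.
  then E is forced to True.
D is now unconstrained; take D = True.
So A=False, B=False, C=True, D=True, E=True is a satisfying assignment.

SATISFIABLE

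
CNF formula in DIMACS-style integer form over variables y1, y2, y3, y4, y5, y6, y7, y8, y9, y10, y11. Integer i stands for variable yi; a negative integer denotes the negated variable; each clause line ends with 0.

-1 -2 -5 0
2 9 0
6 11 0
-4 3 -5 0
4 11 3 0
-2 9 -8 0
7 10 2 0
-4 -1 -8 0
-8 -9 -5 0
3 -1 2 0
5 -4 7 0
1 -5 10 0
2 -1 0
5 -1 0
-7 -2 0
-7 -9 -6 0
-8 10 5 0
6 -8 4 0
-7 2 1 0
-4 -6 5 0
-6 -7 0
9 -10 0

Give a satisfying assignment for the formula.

y8 occurs only negated in the remaining clauses — set y8 = False.
Pure literal: y11 appears only positively; assign y11 = True.
Set y1 = False and propagate.
Try y2 = True.
  then y7 is forced to False.
Branch on y3: take y3 = False.
The remaining clauses are satisfied by y4 = False, y5 = False, y6 = True, y9 = True, y10 = True.

y1=False, y2=True, y3=False, y4=False, y5=False, y6=True, y7=False, y8=False, y9=True, y10=True, y11=True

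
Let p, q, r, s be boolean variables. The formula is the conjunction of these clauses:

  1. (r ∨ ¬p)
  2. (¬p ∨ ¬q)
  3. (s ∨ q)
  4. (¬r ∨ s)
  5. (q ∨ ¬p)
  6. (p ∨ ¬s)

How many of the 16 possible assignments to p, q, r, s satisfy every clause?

1

The models are:
  p=0 q=1 r=0 s=0
That's 1 in total.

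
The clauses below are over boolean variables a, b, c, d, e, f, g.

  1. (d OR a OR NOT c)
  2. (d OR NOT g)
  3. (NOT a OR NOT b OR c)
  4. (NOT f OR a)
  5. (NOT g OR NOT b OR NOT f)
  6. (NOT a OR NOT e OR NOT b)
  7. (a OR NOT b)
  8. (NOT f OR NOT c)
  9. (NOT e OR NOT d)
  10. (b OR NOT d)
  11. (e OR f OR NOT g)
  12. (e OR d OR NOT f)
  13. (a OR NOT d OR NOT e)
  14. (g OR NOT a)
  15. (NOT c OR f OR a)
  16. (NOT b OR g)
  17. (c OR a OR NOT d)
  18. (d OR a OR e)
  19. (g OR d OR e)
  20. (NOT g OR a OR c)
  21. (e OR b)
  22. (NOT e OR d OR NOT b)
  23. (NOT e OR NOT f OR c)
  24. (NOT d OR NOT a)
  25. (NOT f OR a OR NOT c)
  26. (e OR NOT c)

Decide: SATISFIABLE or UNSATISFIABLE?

SATISFIABLE

Branch on a: take a = False.
  then f is forced to False.
  then b is forced to False.
  then d is forced to False.
  then c is forced to False.
  then g is forced to False.
  then e is forced to True.
So a = False  b = False  c = False  d = False  e = True  f = False  g = False is a satisfying assignment.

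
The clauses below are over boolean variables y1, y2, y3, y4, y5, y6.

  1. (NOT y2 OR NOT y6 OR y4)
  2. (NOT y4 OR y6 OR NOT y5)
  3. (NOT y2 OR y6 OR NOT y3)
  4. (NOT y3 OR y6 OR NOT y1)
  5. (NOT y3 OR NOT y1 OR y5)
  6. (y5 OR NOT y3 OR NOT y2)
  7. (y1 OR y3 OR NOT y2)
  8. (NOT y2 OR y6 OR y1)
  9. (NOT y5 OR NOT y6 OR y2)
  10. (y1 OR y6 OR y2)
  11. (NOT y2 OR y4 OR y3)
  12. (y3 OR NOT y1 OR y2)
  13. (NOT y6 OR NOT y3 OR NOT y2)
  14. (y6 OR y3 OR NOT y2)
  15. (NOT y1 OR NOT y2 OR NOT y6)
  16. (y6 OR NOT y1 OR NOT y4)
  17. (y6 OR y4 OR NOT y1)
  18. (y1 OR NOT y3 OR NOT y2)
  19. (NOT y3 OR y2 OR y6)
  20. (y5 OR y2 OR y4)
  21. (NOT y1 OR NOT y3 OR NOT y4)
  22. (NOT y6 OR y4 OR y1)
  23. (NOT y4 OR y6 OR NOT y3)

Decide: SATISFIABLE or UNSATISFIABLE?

Set y1 = False and propagate.
Set y2 = False and propagate.
  then y6 is forced to True.
  then y5 is forced to False.
  then y4 is forced to True.
y3 is now unconstrained; take y3 = True.
Every clause has at least one true literal under this assignment.
So y1 = False, y2 = False, y3 = True, y4 = True, y5 = False, y6 = True is a satisfying assignment.

SATISFIABLE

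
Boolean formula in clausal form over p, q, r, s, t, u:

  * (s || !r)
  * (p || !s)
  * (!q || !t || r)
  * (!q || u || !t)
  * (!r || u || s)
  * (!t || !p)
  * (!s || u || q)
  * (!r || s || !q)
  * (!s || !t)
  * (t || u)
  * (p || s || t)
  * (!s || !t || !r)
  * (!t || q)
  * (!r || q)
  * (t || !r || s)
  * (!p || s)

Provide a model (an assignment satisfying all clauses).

u occurs only positively in the remaining clauses — set u = True.
Try p = True.
  then t is forced to False.
  then s is forced to True.
For the remaining variables, q = False, r = False works.
Every clause has at least one true literal under this assignment.

p=T  q=F  r=F  s=T  t=F  u=T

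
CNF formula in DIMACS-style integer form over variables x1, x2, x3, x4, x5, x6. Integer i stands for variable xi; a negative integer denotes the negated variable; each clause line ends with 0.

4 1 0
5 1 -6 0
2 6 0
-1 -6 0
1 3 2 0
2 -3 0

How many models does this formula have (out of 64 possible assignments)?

Split on x1, then x2.
  x1=1, x2=1: forces x6=0; x3, x4, x5 free → 2^3 = 8.
  x1=1, x2=0: a clause becomes empty — 0.
  x1=0, x2=1: x3 free; 3 ways for (x4,x5,x6) × 2^1 = 6.
  x1=0, x2=0: a clause becomes empty — 0.
Total: 8 + 0 + 6 + 0 = 14.

14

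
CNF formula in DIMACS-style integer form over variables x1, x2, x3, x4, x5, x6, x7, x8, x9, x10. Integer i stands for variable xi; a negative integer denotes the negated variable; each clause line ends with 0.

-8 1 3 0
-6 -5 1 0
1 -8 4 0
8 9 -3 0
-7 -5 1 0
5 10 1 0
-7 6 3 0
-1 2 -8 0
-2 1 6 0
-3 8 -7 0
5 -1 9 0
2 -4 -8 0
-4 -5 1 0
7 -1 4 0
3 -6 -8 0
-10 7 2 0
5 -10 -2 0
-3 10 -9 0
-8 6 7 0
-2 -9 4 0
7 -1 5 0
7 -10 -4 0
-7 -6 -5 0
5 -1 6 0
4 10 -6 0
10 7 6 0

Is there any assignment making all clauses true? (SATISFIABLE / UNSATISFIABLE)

Try x1 = True.
Branch on x2: take x2 = True.
The remaining clauses are satisfied by x3 = True, x4 = True, x5 = True, x6 = False, x7 = True, x8 = True, x9 = True, x10 = True.
Every clause has at least one true literal under this assignment.
So x1=True, x2=True, x3=True, x4=True, x5=True, x6=False, x7=True, x8=True, x9=True, x10=True is a satisfying assignment.

SATISFIABLE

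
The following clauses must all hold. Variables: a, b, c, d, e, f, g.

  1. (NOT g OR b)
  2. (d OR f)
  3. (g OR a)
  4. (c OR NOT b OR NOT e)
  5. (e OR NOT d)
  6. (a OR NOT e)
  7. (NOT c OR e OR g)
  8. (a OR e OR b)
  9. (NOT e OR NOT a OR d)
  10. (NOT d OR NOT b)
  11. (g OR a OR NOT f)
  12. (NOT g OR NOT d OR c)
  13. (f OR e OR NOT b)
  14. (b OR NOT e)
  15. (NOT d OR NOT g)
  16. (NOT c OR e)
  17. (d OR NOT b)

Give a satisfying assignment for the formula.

a = True, b = False, c = False, d = False, e = False, f = True, g = False

Branch on a: take a = True.
The remaining clauses are satisfied by b = False, c = False, d = False, e = False, f = True, g = False.
Every clause has at least one true literal under this assignment.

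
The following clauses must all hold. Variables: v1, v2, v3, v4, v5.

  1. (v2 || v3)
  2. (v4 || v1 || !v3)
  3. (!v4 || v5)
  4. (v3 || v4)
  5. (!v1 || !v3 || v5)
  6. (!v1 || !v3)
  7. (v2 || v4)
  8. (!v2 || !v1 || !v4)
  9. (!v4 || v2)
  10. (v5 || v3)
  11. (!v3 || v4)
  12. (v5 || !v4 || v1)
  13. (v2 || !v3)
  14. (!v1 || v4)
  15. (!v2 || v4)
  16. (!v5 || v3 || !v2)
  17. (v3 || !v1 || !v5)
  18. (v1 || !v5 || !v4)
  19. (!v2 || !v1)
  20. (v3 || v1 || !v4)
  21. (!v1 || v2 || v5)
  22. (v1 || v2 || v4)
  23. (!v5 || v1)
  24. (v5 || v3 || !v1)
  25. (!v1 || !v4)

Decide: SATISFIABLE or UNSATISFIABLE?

v1 = True:
  propagation gives v3=False, v2=True; an empty clause results — contradiction.
v1 = False:
  propagation gives v5=False, v4=False, v3=False; an empty clause results — contradiction.
Every branch closes, so no satisfying assignment exists.

UNSATISFIABLE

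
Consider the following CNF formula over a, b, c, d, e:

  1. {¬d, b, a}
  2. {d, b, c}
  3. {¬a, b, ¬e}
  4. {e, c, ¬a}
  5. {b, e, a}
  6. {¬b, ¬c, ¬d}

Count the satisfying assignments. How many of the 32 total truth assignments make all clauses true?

13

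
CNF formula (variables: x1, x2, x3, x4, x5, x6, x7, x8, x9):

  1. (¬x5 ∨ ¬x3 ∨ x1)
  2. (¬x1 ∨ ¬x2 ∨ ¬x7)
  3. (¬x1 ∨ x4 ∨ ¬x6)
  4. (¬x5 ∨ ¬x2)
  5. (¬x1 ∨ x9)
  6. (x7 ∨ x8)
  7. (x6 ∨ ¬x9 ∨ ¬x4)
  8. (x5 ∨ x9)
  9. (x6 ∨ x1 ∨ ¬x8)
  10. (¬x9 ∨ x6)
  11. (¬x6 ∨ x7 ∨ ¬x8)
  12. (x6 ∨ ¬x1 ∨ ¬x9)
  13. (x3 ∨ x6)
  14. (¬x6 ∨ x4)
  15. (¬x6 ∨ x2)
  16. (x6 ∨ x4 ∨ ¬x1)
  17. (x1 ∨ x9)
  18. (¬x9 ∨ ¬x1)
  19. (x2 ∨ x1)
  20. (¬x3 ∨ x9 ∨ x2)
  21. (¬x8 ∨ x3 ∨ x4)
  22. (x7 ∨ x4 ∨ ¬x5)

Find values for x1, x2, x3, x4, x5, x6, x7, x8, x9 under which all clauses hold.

x1 = 0, x2 = 1, x3 = 1, x4 = 1, x5 = 0, x6 = 1, x7 = 1, x8 = 1, x9 = 1

Try x1 = False.
  then x9 is forced to True.
  then x6 is forced to True.
  then x4 is forced to True.
  then x2 is forced to True.
  then x5 is forced to False.
For the remaining variables, x3 = True, x7 = True, x8 = True works.
Check each clause:
  1. (x1 ∨ ¬x5 ∨ ¬x3) — ¬x5 is true.
  2. (¬x2 ∨ ¬x1 ∨ ¬x7) — ¬x1 is true.
  3. (x4 ∨ ¬x1 ∨ ¬x6) — x4 is true.
  4. (¬x5 ∨ ¬x2) — ¬x5 is true.
  5. (¬x1 ∨ x9) — x9 is true.
  6. (x7 ∨ x8) — x8 is true.
  7. (¬x9 ∨ x6 ∨ ¬x4) — x6 is true.
  8. (x9 ∨ x5) — x9 is true.
  9. (¬x8 ∨ x1 ∨ x6) — x6 is true.
  10. (¬x9 ∨ x6) — x6 is true.
  11. (x7 ∨ ¬x6 ∨ ¬x8) — x7 is true.
  12. (¬x9 ∨ ¬x1 ∨ x6) — x6 is true.
  13. (x3 ∨ x6) — x3 is true.
  14. (¬x6 ∨ x4) — x4 is true.
  15. (x2 ∨ ¬x6) — x2 is true.
  16. (¬x1 ∨ x4 ∨ x6) — x4 is true.
  17. (x9 ∨ x1) — x9 is true.
  18. (¬x9 ∨ ¬x1) — ¬x1 is true.
  19. (x1 ∨ x2) — x2 is true.
  20. (x9 ∨ x2 ∨ ¬x3) — x9 is true.
  21. (x4 ∨ ¬x8 ∨ x3) — x3 is true.
  22. (x4 ∨ ¬x5 ∨ x7) — ¬x5 is true.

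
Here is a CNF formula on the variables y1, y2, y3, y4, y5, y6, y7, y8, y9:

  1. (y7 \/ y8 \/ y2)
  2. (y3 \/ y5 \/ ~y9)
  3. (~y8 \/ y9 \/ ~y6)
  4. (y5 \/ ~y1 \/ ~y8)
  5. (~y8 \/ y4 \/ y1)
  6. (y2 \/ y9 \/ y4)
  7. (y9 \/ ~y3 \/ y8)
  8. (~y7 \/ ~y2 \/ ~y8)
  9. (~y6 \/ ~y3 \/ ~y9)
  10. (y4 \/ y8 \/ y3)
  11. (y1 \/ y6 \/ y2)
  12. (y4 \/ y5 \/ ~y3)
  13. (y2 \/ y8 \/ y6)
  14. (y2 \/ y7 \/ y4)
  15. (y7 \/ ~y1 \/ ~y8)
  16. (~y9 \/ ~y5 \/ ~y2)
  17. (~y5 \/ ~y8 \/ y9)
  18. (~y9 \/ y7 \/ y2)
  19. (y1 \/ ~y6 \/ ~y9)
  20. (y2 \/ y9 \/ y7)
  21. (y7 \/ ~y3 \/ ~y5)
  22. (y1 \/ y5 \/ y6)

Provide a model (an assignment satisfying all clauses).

y1=T, y2=F, y3=F, y4=F, y5=T, y6=F, y7=T, y8=T, y9=T

Check each clause:
  1. (y8 \/ y2 \/ y7) — y8 is true.
  2. (y3 \/ y5 \/ ~y9) — y5 is true.
  3. (y9 \/ ~y6 \/ ~y8) — y9 is true.
  4. (y5 \/ ~y1 \/ ~y8) — y5 is true.
  5. (y4 \/ y1 \/ ~y8) — y1 is true.
  6. (y2 \/ y9 \/ y4) — y9 is true.
  7. (~y3 \/ y9 \/ y8) — y8 is true.
  8. (~y8 \/ ~y2 \/ ~y7) — ~y2 is true.
  9. (~y6 \/ ~y9 \/ ~y3) — ~y6 is true.
  10. (y4 \/ y3 \/ y8) — y8 is true.
  11. (y1 \/ y2 \/ y6) — y1 is true.
  12. (y5 \/ ~y3 \/ y4) — ~y3 is true.
  13. (y2 \/ y6 \/ y8) — y8 is true.
  14. (y7 \/ y2 \/ y4) — y7 is true.
  15. (~y8 \/ y7 \/ ~y1) — y7 is true.
  16. (~y5 \/ ~y9 \/ ~y2) — ~y2 is true.
  17. (~y5 \/ y9 \/ ~y8) — y9 is true.
  18. (y7 \/ ~y9 \/ y2) — y7 is true.
  19. (~y9 \/ ~y6 \/ y1) — y1 is true.
  20. (y2 \/ y7 \/ y9) — y9 is true.
  21. (~y5 \/ y7 \/ ~y3) — ~y3 is true.
  22. (y5 \/ y6 \/ y1) — y1 is true.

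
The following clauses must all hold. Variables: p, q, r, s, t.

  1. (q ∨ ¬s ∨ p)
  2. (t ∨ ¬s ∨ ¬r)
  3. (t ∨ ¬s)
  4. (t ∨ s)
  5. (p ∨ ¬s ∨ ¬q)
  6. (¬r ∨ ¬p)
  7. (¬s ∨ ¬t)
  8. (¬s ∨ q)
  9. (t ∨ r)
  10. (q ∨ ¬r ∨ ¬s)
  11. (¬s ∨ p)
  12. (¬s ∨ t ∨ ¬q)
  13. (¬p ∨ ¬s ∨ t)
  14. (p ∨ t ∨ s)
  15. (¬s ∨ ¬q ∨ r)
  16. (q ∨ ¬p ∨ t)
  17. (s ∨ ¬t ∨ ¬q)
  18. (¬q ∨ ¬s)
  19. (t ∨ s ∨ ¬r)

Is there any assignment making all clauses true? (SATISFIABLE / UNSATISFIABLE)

SATISFIABLE

Try p = False.
  then s is forced to False.
  then t is forced to True.
  then q is forced to False.
r is now unconstrained; take r = True.
So p = F  q = F  r = T  s = F  t = T is a satisfying assignment.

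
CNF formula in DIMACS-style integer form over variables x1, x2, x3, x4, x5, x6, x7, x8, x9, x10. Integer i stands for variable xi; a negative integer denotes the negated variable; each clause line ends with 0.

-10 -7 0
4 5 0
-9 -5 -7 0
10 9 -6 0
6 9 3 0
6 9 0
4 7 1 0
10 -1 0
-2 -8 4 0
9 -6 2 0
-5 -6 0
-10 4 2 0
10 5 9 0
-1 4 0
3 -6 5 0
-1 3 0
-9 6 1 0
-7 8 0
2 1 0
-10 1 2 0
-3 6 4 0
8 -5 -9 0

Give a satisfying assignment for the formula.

x1 = F, x2 = T, x3 = T, x4 = T, x5 = F, x6 = T, x7 = F, x8 = T, x9 = T, x10 = T

x4 occurs only positively in the remaining clauses — set x4 = True.
Branch on x1: take x1 = False.
  then x2 is forced to True.
The remaining clauses are satisfied by x3 = True, x5 = False, x6 = True, x7 = False, x8 = True, x9 = True, x10 = True.
Every clause has at least one true literal under this assignment.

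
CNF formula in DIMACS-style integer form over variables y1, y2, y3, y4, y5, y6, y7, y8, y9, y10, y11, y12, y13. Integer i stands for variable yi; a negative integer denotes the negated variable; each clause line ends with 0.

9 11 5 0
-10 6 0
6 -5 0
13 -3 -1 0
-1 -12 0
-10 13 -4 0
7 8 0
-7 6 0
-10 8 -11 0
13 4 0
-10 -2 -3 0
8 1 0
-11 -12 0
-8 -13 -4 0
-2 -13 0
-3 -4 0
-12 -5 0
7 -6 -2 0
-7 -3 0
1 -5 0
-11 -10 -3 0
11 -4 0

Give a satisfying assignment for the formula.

y1=T, y2=F, y3=F, y4=F, y5=T, y6=T, y7=T, y8=T, y9=T, y10=F, y11=F, y12=F, y13=T

Check each clause:
  1. (y11 OR y9 OR y5) — y9 is true.
  2. (y6 OR NOT y10) — y6 is true.
  3. (NOT y5 OR y6) — y6 is true.
  4. (y13 OR NOT y1 OR NOT y3) — NOT y3 is true.
  5. (NOT y1 OR NOT y12) — NOT y12 is true.
  6. (NOT y10 OR y13 OR NOT y4) — NOT y4 is true.
  7. (y8 OR y7) — y8 is true.
  8. (y6 OR NOT y7) — y6 is true.
  9. (NOT y10 OR NOT y11 OR y8) — y8 is true.
  10. (y13 OR y4) — y13 is true.
  11. (NOT y10 OR NOT y2 OR NOT y3) — NOT y3 is true.
  12. (y1 OR y8) — y8 is true.
  13. (NOT y12 OR NOT y11) — NOT y12 is true.
  14. (NOT y4 OR NOT y8 OR NOT y13) — NOT y4 is true.
  15. (NOT y13 OR NOT y2) — NOT y2 is true.
  16. (NOT y3 OR NOT y4) — NOT y4 is true.
  17. (NOT y5 OR NOT y12) — NOT y12 is true.
  18. (y7 OR NOT y2 OR NOT y6) — NOT y2 is true.
  19. (NOT y3 OR NOT y7) — NOT y3 is true.
  20. (y1 OR NOT y5) — y1 is true.
  21. (NOT y3 OR NOT y10 OR NOT y11) — NOT y3 is true.
  22. (y11 OR NOT y4) — NOT y4 is true.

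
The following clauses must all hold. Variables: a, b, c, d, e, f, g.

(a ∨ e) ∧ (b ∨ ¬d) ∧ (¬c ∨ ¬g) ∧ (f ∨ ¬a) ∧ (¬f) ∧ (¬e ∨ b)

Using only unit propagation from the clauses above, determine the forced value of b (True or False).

True

Unit clause (¬f) sets f = False.
(¬a ∨ f) with f = False leaves only ¬a, so a = False.
(e ∨ a): since a = False, the clause reduces to (e). e = True.
In (¬e ∨ b), ¬e is now false; b must hold, so b = True.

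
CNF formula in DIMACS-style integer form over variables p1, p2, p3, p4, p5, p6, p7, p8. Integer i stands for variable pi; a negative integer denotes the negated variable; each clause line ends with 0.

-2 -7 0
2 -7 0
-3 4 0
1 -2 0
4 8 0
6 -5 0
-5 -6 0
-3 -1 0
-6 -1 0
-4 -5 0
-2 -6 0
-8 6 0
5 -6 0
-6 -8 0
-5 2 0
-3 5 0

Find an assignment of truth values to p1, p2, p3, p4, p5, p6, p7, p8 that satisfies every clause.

Pure literal: p3 appears only negated; assign p3 = False.
Pure literal: p7 appears only negated; assign p7 = False.
Set p1 = True and propagate.
  then p6 is forced to False.
  then p5 is forced to False.
  then p8 is forced to False.
  then p4 is forced to True.
p2 is now unconstrained; take p2 = True.
Check each clause:
  1. (~p7 | ~p2) — ~p7 is true.
  2. (p2 | ~p7) — ~p7 is true.
  3. (~p3 | p4) — p4 is true.
  4. (~p2 | p1) — p1 is true.
  5. (p8 | p4) — p4 is true.
  6. (p6 | ~p5) — ~p5 is true.
  7. (~p5 | ~p6) — ~p6 is true.
  8. (~p1 | ~p3) — ~p3 is true.
  9. (~p6 | ~p1) — ~p6 is true.
  10. (~p4 | ~p5) — ~p5 is true.
  11. (~p6 | ~p2) — ~p6 is true.
  12. (p6 | ~p8) — ~p8 is true.
  13. (~p6 | p5) — ~p6 is true.
  14. (~p6 | ~p8) — ~p8 is true.
  15. (~p5 | p2) — p2 is true.
  16. (p5 | ~p3) — ~p3 is true.

p1 = T, p2 = T, p3 = F, p4 = T, p5 = F, p6 = F, p7 = F, p8 = F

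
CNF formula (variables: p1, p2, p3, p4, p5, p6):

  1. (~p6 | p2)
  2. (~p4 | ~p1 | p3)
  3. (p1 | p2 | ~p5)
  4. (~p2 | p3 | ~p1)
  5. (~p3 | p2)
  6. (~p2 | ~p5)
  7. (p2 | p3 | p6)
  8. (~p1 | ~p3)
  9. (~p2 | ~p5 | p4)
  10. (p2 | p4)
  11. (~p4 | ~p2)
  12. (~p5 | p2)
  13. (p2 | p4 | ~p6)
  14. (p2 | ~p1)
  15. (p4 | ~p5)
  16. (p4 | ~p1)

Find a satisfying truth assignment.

p1=False  p2=True  p3=False  p4=False  p5=False  p6=True

p5 occurs only negated in the remaining clauses — set p5 = False.
Branch on p1: take p1 = False.
For the remaining variables, p2 = True, p3 = False, p4 = False, p6 = True works.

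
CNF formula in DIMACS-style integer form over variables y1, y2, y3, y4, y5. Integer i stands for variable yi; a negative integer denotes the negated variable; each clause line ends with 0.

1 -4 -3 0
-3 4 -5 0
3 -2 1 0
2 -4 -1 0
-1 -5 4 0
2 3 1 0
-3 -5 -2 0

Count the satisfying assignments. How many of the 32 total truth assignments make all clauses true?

9

Split on y1, then y3.
  y1=T, y3=T: remaining (y2,y4,y5) ∈ {(F,F,F); (T,F,F); (T,T,F)} — 3.
  y1=T, y3=F: remaining (y2,y4,y5) ∈ {(F,F,F); (T,F,F); (T,T,F); (T,T,T)} — 4.
  y1=F, y3=T: remaining (y2,y4,y5) ∈ {(F,F,F); (T,F,F)} — 2.
  y1=F, y3=F: a clause becomes empty — 0.
Total: 3 + 4 + 2 + 0 = 9.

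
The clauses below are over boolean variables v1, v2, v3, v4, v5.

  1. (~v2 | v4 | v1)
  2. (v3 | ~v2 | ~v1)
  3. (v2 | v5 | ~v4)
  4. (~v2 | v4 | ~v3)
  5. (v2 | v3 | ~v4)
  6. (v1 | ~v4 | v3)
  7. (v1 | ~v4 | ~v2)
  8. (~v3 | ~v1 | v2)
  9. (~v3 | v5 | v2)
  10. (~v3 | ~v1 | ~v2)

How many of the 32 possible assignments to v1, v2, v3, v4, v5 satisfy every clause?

6

The models are:
  v1=0 v2=0 v3=0 v4=0 v5=0
  v1=0 v2=0 v3=0 v4=0 v5=1
  v1=0 v2=0 v3=1 v4=0 v5=1
  v1=0 v2=0 v3=1 v4=1 v5=1
  v1=1 v2=0 v3=0 v4=0 v5=0
  v1=1 v2=0 v3=0 v4=0 v5=1
That's 6 in total.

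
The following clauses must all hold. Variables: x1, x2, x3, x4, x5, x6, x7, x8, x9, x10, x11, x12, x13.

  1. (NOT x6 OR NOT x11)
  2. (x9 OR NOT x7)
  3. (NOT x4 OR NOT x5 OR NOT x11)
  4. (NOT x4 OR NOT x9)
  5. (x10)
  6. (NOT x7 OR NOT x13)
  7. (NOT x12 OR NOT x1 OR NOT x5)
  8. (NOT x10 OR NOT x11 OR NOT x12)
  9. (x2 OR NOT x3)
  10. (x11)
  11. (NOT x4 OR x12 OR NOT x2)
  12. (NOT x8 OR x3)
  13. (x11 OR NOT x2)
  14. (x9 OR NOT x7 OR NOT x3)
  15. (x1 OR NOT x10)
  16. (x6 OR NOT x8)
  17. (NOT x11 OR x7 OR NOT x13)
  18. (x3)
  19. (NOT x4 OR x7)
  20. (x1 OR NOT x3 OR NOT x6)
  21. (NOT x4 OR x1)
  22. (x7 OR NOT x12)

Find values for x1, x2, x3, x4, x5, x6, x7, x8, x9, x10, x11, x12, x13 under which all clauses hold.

x1=1, x2=1, x3=1, x4=0, x5=1, x6=0, x7=0, x8=0, x9=1, x10=1, x11=1, x12=0, x13=0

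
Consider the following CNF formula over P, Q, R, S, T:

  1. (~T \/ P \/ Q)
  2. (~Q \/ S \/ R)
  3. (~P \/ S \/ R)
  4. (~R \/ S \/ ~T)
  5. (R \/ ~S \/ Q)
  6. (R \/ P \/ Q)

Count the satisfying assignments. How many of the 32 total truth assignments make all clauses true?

Case analysis on R and Q:
  R=1, Q=1: P free; 3 ways for (S,T) × 2^1 = 6.
  R=1, Q=0: 5 of the 8 assignments to (P,S,T) work.
  R=0, Q=1: remaining (P,S,T) ∈ {(0,1,0); (0,1,1); (1,1,0); (1,1,1)} — 4.
  R=0, Q=0: a clause becomes empty — 0.
Total: 6 + 5 + 4 + 0 = 15.

15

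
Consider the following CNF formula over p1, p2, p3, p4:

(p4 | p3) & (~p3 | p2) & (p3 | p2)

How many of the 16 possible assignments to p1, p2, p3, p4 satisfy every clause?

The models are:
  p1=0 p2=1 p3=0 p4=1
  p1=0 p2=1 p3=1 p4=0
  p1=0 p2=1 p3=1 p4=1
  p1=1 p2=1 p3=0 p4=1
  p1=1 p2=1 p3=1 p4=0
  p1=1 p2=1 p3=1 p4=1
Count: 6.

6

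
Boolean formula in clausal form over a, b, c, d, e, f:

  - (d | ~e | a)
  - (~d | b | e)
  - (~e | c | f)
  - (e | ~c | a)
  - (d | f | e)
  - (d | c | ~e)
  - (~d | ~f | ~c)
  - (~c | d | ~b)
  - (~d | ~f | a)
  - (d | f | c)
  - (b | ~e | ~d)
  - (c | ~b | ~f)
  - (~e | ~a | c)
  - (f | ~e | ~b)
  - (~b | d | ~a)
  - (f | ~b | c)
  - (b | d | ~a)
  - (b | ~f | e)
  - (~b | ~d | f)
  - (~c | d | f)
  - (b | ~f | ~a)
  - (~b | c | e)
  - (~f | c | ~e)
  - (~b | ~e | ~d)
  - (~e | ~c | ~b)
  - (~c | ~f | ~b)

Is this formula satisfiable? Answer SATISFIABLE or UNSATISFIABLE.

UNSATISFIABLE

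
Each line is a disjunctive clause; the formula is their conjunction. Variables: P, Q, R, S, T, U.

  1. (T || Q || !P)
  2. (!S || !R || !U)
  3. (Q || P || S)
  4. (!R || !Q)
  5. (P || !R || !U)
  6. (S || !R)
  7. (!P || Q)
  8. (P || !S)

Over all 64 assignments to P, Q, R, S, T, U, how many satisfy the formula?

Split on P, then Q.
  P=T, Q=T: forces R=F; S, T, U free → 2^3 = 8.
  P=T, Q=F: a clause becomes empty — 0.
  P=F, Q=T: remaining (R,S,T,U) ∈ {(F,F,F,F); (F,F,F,T); (F,F,T,F); (F,F,T,T)} — 4.
  P=F, Q=F: a clause becomes empty — 0.
Total: 8 + 0 + 4 + 0 = 12.

12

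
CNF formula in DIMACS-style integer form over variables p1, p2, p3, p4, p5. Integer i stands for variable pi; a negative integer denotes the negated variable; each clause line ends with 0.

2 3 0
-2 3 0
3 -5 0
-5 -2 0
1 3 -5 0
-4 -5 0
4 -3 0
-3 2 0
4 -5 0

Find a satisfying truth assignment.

p5 occurs only negated in the remaining clauses — set p5 = False.
Branch on p2: take p2 = True.
  then p3 is forced to True.
  then p4 is forced to True.
p1 is now unconstrained; take p1 = False.
Every clause has at least one true literal under this assignment.

p1=F, p2=T, p3=T, p4=T, p5=F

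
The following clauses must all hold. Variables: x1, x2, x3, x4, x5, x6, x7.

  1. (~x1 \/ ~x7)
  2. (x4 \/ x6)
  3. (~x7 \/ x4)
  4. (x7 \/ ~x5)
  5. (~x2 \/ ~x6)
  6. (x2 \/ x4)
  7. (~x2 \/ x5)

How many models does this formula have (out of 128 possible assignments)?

18

Split on x2, then x4.
  x2=T, x4=T: remaining (x1,x3,x5,x6,x7) ∈ {(F,F,T,F,T); (F,T,T,F,T)} — 2.
  x2=T, x4=F: a clause becomes empty — 0.
  x2=F, x4=T: x3, x6 free; 4 ways for (x1,x5,x7) × 2^2 = 16.
  x2=F, x4=F: a clause becomes empty — 0.
Total: 2 + 0 + 16 + 0 = 18.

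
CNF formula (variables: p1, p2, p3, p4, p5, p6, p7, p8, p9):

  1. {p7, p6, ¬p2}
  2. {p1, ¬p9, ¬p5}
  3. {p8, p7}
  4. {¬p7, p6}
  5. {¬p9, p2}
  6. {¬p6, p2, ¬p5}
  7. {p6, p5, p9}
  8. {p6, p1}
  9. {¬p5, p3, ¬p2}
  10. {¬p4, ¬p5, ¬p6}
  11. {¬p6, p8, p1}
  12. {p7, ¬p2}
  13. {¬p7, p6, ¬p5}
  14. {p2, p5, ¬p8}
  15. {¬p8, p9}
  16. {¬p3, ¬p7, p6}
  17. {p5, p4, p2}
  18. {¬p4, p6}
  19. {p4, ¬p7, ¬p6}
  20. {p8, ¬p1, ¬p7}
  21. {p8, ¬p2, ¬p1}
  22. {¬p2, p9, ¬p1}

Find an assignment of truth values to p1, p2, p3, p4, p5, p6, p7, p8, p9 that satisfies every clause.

p1=F, p2=T, p3=T, p4=T, p5=F, p6=T, p7=T, p8=T, p9=T

Set p1 = False and propagate.
  then p6 is forced to True.
  then p8 is forced to True.
  then p9 is forced to True.
  then p5 is forced to False.
  then p2 is forced to True.
  then p7 is forced to True.
  then p4 is forced to True.
p3 is now unconstrained; take p3 = True.
Every clause has at least one true literal under this assignment.
Check each clause:
  1. {p7, ¬p2, p6} — p7 is true.
  2. {¬p9, p1, ¬p5} — ¬p5 is true.
  3. {p8, p7} — p8 is true.
  4. {¬p7, p6} — p6 is true.
  5. {¬p9, p2} — p2 is true.
  6. {¬p5, ¬p6, p2} — p2 is true.
  7. {p6, p9, p5} — p9 is true.
  8. {p1, p6} — p6 is true.
  9. {p3, ¬p2, ¬p5} — p3 is true.
  10. {¬p4, ¬p5, ¬p6} — ¬p5 is true.
  11. {¬p6, p1, p8} — p8 is true.
  12. {¬p2, p7} — p7 is true.
  13. {p6, ¬p5, ¬p7} — ¬p5 is true.
  14. {¬p8, p2, p5} — p2 is true.
  15. {p9, ¬p8} — p9 is true.
  16. {¬p3, p6, ¬p7} — p6 is true.
  17. {p5, p4, p2} — p2 is true.
  18. {¬p4, p6} — p6 is true.
  19. {p4, ¬p6, ¬p7} — p4 is true.
  20. {¬p1, p8, ¬p7} — p8 is true.
  21. {p8, ¬p1, ¬p2} — p8 is true.
  22. {p9, ¬p2, ¬p1} — p9 is true.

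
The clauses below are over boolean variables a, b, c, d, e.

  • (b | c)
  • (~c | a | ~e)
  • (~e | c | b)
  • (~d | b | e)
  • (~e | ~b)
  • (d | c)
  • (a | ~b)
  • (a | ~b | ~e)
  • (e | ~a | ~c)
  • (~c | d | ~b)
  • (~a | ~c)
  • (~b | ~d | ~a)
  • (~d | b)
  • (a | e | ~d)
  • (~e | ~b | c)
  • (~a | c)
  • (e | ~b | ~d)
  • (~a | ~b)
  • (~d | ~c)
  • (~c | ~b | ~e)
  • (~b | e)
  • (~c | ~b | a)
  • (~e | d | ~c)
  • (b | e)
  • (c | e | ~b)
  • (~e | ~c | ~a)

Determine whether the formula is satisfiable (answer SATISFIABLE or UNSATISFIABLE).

UNSATISFIABLE

b = True:
  propagation gives e=False; an empty clause results — contradiction.
b = False:
  propagation gives c=True, a=False, e=False; an empty clause results — contradiction.
Every branch closes, so no satisfying assignment exists.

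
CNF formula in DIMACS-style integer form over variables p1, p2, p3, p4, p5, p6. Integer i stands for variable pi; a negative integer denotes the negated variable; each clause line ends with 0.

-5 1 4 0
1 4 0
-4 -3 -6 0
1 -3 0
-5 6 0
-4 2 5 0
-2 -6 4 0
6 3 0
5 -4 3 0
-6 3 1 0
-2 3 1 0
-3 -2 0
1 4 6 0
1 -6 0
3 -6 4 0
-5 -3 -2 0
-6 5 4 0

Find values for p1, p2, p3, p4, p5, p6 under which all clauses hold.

p1 = 1, p2 = 0, p3 = 1, p4 = 0, p5 = 0, p6 = 0

Check each clause:
  1. (p1 || p4 || !p5) — p1 is true.
  2. (p4 || p1) — p1 is true.
  3. (!p4 || !p3 || !p6) — !p6 is true.
  4. (!p3 || p1) — p1 is true.
  5. (!p5 || p6) — !p5 is true.
  6. (p5 || p2 || !p4) — !p4 is true.
  7. (p4 || !p6 || !p2) — !p6 is true.
  8. (p3 || p6) — p3 is true.
  9. (!p4 || p5 || p3) — p3 is true.
  10. (p1 || !p6 || p3) — p1 is true.
  11. (p3 || p1 || !p2) — p1 is true.
  12. (!p2 || !p3) — !p2 is true.
  13. (p4 || p1 || p6) — p1 is true.
  14. (!p6 || p1) — p1 is true.
  15. (p4 || !p6 || p3) — !p6 is true.
  16. (!p3 || !p2 || !p5) — !p5 is true.
  17. (p5 || p4 || !p6) — !p6 is true.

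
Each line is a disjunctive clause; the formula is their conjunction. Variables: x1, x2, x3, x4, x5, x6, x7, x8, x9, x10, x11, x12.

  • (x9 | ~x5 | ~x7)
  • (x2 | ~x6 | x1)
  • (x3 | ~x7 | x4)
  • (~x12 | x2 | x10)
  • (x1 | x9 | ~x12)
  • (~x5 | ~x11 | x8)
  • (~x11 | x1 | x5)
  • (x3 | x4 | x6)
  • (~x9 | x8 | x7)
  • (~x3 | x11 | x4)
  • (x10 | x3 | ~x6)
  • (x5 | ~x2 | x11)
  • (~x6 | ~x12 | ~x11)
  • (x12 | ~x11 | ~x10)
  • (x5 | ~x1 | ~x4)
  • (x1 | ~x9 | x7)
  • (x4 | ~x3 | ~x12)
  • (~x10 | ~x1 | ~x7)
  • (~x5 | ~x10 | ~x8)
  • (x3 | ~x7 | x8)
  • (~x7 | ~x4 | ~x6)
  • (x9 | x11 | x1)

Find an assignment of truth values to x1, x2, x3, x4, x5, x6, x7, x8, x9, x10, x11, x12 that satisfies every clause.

x1=True, x2=True, x3=False, x4=True, x5=True, x6=False, x7=False, x8=True, x9=True, x10=False, x11=False, x12=False

Branch on x1: take x1 = True.
Branch on x2: take x2 = True.
The remaining clauses are satisfied by x3 = False, x4 = True, x5 = True, x6 = False, x7 = False, x8 = True, x9 = True, x10 = False, x11 = False, x12 = False.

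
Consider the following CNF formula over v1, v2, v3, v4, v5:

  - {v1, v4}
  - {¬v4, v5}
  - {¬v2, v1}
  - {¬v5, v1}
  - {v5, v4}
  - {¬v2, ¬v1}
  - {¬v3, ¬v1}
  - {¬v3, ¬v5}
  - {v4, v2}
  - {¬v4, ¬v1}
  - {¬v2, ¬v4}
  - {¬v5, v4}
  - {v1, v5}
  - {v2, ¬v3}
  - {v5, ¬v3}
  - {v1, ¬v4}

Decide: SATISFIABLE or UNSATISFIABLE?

v1 = True:
  propagation gives v2=False, v3=False, v4=True; an empty clause results — contradiction.
v1 = False:
  propagation gives v4=True; an empty clause results — contradiction.
Every branch closes, so no satisfying assignment exists.

UNSATISFIABLE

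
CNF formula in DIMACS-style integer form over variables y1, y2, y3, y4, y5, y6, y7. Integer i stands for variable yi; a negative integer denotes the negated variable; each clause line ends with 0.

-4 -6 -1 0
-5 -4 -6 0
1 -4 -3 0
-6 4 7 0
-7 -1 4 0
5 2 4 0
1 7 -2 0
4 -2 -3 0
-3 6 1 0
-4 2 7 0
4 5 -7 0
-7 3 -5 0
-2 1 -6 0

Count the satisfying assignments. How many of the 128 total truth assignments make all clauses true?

19

Case analysis on y4 and y1:
  y4=1, y1=1: 10 of the 32 assignments to (y2,y3,y5,y6,y7) work.
  y4=1, y1=0: remaining (y2,y3,y5,y6,y7) ∈ {(0,0,0,0,1); (0,0,0,1,1); (1,0,0,0,1)} — 3.
  y4=0, y1=1: remaining (y2,y3,y5,y6,y7) ∈ {(0,0,1,0,0); (0,1,1,0,0); (1,0,0,0,0); (1,0,1,0,0)} — 4.
  y4=0, y1=0: remaining (y2,y3,y5,y6,y7) ∈ {(0,0,1,0,0); (0,1,1,1,1)} — 2.
Total: 10 + 3 + 4 + 2 = 19.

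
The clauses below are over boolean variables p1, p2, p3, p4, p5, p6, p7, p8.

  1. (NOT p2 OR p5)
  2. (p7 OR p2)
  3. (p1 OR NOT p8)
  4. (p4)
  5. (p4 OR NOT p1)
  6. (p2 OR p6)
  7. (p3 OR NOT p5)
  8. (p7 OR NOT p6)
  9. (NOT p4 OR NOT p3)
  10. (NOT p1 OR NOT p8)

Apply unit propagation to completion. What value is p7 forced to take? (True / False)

(p4) stands alone — p4 = True.
From (NOT p3 OR NOT p4) and p4 = True: p3 = False.
In (NOT p5 OR p3), p3 is now false; NOT p5 must hold, so p5 = False.
From (p5 OR NOT p2) and p5 = False: p2 = False.
In (p7 OR p2), p2 is now false; p7 must hold, so p7 = True.

True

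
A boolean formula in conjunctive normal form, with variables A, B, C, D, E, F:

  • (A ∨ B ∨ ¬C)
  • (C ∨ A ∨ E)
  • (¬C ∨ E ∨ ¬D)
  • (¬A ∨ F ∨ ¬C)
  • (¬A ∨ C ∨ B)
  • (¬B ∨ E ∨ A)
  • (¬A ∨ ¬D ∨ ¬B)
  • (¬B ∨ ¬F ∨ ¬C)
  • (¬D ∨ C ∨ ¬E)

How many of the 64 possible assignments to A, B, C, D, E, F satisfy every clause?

13

Case analysis on C and A:
  C=T, A=T: remaining (B,D,E,F) ∈ {(F,F,F,T); (F,F,T,T); (F,T,T,T)} — 3.
  C=T, A=F: remaining (B,D,E,F) ∈ {(T,F,T,F); (T,T,T,F)} — 2.
  C=F, A=T: remaining (B,D,E,F) ∈ {(T,F,F,F); (T,F,F,T); (T,F,T,F); (T,F,T,T)} — 4.
  C=F, A=F: remaining (B,D,E,F) ∈ {(F,F,T,F); (F,F,T,T); (T,F,T,F); (T,F,T,T)} — 4.
Total: 3 + 2 + 4 + 4 = 13.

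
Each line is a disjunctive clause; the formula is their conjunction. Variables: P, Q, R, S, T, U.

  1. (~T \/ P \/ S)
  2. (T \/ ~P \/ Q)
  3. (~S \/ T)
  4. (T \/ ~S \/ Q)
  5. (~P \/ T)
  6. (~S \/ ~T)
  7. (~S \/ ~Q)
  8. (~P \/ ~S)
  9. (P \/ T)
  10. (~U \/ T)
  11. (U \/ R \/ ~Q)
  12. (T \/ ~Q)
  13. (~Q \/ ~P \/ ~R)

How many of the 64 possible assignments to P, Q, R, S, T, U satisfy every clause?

5

The models are:
  P=1 Q=0 R=0 S=0 T=1 U=0
  P=1 Q=0 R=0 S=0 T=1 U=1
  P=1 Q=0 R=1 S=0 T=1 U=0
  P=1 Q=0 R=1 S=0 T=1 U=1
  P=1 Q=1 R=0 S=0 T=1 U=1
Count: 5.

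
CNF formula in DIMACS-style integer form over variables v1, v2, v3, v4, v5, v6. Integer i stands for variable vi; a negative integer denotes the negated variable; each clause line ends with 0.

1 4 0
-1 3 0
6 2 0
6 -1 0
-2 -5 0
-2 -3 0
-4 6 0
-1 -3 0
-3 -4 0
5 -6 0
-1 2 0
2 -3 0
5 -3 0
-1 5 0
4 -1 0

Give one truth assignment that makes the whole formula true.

Branch on v1: take v1 = False.
  then v4 is forced to True.
  then v6 is forced to True.
  then v3 is forced to False.
  then v5 is forced to True.
  then v2 is forced to False.
Every clause has at least one true literal under this assignment.
Check each clause:
  1. (v1 | v4) — v4 is true.
  2. (v3 | ~v1) — ~v1 is true.
  3. (v6 | v2) — v6 is true.
  4. (v6 | ~v1) — v6 is true.
  5. (~v5 | ~v2) — ~v2 is true.
  6. (~v3 | ~v2) — ~v3 is true.
  7. (v6 | ~v4) — v6 is true.
  8. (~v1 | ~v3) — ~v3 is true.
  9. (~v3 | ~v4) — ~v3 is true.
  10. (~v6 | v5) — v5 is true.
  11. (v2 | ~v1) — ~v1 is true.
  12. (~v3 | v2) — ~v3 is true.
  13. (v5 | ~v3) — ~v3 is true.
  14. (~v1 | v5) — v5 is true.
  15. (v4 | ~v1) — v4 is true.

v1=False, v2=False, v3=False, v4=True, v5=True, v6=True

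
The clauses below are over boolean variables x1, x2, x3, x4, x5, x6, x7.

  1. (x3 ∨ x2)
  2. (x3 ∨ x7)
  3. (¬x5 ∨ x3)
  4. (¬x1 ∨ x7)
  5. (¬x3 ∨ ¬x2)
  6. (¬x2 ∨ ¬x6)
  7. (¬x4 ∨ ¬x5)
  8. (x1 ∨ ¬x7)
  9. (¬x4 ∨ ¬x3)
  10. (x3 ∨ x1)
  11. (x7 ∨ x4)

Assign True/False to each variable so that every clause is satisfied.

x5 occurs only negated in the remaining clauses — set x5 = False.
Pure literal: x6 appears only negated; assign x6 = False.
Set x1 = True and propagate.
  then x7 is forced to True.
For the remaining variables, x2 = False, x3 = True, x4 = False works.

x1=1, x2=0, x3=1, x4=0, x5=0, x6=0, x7=1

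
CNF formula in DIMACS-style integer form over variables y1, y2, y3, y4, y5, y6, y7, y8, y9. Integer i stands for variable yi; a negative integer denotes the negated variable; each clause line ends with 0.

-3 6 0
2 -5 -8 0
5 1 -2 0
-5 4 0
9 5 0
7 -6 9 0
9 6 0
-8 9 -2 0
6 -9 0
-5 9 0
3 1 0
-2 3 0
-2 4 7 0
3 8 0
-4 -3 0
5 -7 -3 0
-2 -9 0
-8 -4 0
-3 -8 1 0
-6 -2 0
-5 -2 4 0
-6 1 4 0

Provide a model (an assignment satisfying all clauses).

y1 = True  y2 = False  y3 = False  y4 = False  y5 = False  y6 = True  y7 = True  y8 = True  y9 = True

Check each clause:
  1. {y6, ¬y3} — ¬y3 is true.
  2. {¬y5, ¬y8, y2} — ¬y5 is true.
  3. {y1, ¬y2, y5} — y1 is true.
  4. {¬y5, y4} — ¬y5 is true.
  5. {y9, y5} — y9 is true.
  6. {y7, y9, ¬y6} — y9 is true.
  7. {y9, y6} — y9 is true.
  8. {¬y2, ¬y8, y9} — y9 is true.
  9. {y6, ¬y9} — y6 is true.
  10. {¬y5, y9} — y9 is true.
  11. {y1, y3} — y1 is true.
  12. {¬y2, y3} — ¬y2 is true.
  13. {y7, y4, ¬y2} — ¬y2 is true.
  14. {y3, y8} — y8 is true.
  15. {¬y3, ¬y4} — ¬y4 is true.
  16. {¬y3, ¬y7, y5} — ¬y3 is true.
  17. {¬y9, ¬y2} — ¬y2 is true.
  18. {¬y4, ¬y8} — ¬y4 is true.
  19. {y1, ¬y3, ¬y8} — y1 is true.
  20. {¬y6, ¬y2} — ¬y2 is true.
  21. {¬y5, ¬y2, y4} — ¬y5 is true.
  22. {y1, y4, ¬y6} — y1 is true.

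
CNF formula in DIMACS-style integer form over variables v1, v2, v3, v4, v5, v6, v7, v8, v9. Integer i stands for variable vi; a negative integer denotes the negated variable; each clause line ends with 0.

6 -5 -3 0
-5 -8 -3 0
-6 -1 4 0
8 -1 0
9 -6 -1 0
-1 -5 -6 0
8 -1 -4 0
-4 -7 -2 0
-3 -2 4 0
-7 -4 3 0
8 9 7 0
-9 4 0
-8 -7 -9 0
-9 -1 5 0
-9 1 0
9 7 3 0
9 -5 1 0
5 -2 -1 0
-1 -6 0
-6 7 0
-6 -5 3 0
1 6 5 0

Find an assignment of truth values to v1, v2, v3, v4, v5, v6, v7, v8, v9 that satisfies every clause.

v1=True, v2=False, v3=True, v4=True, v5=False, v6=False, v7=True, v8=True, v9=False

Check each clause:
  1. {¬v3, v6, ¬v5} — ¬v5 is true.
  2. {¬v3, ¬v8, ¬v5} — ¬v5 is true.
  3. {v4, ¬v6, ¬v1} — ¬v6 is true.
  4. {¬v1, v8} — v8 is true.
  5. {v9, ¬v1, ¬v6} — ¬v6 is true.
  6. {¬v6, ¬v1, ¬v5} — ¬v6 is true.
  7. {¬v1, v8, ¬v4} — v8 is true.
  8. {¬v2, ¬v4, ¬v7} — ¬v2 is true.
  9. {¬v3, ¬v2, v4} — v4 is true.
  10. {¬v4, ¬v7, v3} — v3 is true.
  11. {v9, v7, v8} — v8 is true.
  12. {v4, ¬v9} — v4 is true.
  13. {¬v8, ¬v9, ¬v7} — ¬v9 is true.
  14. {v5, ¬v9, ¬v1} — ¬v9 is true.
  15. {v1, ¬v9} — v1 is true.
  16. {v9, v3, v7} — v3 is true.
  17. {v9, ¬v5, v1} — v1 is true.
  18. {¬v2, ¬v1, v5} — ¬v2 is true.
  19. {¬v1, ¬v6} — ¬v6 is true.
  20. {v7, ¬v6} — ¬v6 is true.
  21. {v3, ¬v5, ¬v6} — v3 is true.
  22. {v1, v5, v6} — v1 is true.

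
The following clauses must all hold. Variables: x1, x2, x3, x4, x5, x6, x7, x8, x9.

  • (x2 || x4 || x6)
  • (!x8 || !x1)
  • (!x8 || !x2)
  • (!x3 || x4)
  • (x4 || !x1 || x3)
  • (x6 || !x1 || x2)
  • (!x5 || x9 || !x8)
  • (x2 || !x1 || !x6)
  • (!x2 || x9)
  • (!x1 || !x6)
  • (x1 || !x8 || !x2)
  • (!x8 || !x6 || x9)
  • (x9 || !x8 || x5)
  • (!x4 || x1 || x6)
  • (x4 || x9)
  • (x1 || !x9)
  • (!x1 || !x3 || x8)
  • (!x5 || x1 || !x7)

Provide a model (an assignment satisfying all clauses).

x1=True, x2=True, x3=False, x4=True, x5=True, x6=False, x7=False, x8=False, x9=True

Pure literal: x7 appears only negated; assign x7 = False.
Set x1 = True and propagate.
  then x8 is forced to False.
  then x6 is forced to False.
  then x2 is forced to True.
  then x9 is forced to True.
  then x3 is forced to False.
  then x4 is forced to True.
x5 is now unconstrained; take x5 = True.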